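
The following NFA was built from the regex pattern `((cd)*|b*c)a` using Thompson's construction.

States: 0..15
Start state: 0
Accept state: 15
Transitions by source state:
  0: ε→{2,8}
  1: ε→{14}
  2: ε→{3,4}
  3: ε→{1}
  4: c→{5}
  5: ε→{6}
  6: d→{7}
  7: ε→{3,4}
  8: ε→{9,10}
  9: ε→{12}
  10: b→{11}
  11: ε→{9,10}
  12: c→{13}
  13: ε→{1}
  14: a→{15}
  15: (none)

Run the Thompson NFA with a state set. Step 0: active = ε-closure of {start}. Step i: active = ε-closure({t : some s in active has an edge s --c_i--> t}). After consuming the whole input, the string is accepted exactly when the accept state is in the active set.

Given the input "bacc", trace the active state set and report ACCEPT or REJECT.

Answer: REJECT

Steps:
initial (ε-close {0}): {0,1,2,3,4,8,9,10,12,14}
'b' @ 1: {9,10,11,12}
'a' @ 2: {}  — state set empty
rest 'cc' ignored (set empty)
end set {} — state 15 not in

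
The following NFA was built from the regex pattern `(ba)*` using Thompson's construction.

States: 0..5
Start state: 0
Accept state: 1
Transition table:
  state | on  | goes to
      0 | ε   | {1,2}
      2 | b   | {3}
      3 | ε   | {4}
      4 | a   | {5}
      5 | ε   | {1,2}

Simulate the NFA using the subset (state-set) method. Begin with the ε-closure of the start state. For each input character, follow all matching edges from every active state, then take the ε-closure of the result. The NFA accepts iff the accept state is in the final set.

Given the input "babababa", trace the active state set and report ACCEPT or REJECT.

S₀ = ε-closure({0}) = {0,1,2}
'b' @ 1: {3,4}
'a' @ 2: {1,2,5}  [accepting]
'b' @ 3: {3,4}
'a' @ 4: {1,2,5}  [accepting]
'b' @ 5: {3,4}
'a' @ 6: {1,2,5}  [accepting]
'b' @ 7: {3,4}
'a' @ 8: {1,2,5}  [accepting]
end set {1,2,5} — state 1 in

Answer: ACCEPT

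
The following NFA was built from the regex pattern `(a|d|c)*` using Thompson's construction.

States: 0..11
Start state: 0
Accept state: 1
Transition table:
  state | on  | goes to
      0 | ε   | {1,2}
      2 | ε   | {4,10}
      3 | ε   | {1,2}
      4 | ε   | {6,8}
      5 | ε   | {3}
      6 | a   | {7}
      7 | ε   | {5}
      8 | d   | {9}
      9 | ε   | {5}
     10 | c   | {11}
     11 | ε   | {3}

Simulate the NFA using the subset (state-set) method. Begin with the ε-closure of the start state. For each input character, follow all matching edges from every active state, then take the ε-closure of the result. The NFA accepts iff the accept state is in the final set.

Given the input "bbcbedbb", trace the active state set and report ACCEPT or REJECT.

Answer: REJECT

Steps:
initial (ε-close {0}): {0,1,2,4,6,8,10}
'b' @ 1: {}  — dead — no transitions
rest 'bcbedbb' ignored (set empty)
after full input: {}  (accept=1 not in)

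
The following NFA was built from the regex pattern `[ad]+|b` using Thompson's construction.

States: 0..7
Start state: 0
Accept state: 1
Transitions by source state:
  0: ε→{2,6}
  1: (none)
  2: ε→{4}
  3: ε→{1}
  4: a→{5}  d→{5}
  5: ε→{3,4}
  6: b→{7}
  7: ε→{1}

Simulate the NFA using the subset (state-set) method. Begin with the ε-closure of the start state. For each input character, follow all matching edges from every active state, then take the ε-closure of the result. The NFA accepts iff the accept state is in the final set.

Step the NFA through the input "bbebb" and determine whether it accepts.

initial (ε-close {0}): {0,2,4,6}
'b' @ 1: {1,7}  [accepting]
'b' @ 2: {}  — dead — no transitions
rest 'ebb' ignored (set empty)
end set {} — state 1 not in

Answer: REJECT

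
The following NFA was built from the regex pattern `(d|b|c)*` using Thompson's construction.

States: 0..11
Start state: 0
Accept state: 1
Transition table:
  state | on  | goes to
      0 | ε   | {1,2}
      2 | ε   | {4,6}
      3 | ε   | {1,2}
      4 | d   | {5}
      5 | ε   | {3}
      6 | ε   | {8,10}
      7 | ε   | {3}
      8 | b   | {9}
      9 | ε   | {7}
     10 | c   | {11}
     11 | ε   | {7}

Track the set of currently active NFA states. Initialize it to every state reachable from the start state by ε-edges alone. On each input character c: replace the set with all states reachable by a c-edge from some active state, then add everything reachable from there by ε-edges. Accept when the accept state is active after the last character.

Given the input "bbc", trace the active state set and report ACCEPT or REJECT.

Answer: ACCEPT

Trace:
start: ε-closure({0}) = {0,1,2,4,6,8,10}
'b' @ 1: {1,2,3,4,6,7,8,9,10}  (accept∈set)
'b' @ 2: {1,2,3,4,6,7,8,9,10}  (accept∈set)
'c' @ 3: {1,2,3,4,6,7,8,10,11}  (accept∈set)
final: {1,2,3,4,6,7,8,10,11}; accept 1 in set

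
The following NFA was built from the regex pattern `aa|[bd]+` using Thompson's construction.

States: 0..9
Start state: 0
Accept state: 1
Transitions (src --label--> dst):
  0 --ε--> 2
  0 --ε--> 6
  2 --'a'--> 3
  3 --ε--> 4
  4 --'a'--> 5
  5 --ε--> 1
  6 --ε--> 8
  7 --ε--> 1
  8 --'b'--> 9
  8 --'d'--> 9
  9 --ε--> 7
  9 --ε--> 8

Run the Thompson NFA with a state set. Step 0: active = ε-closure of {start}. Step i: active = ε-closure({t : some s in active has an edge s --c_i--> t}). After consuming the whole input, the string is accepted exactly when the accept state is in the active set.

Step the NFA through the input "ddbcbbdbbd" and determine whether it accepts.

Answer: REJECT

Derivation:
start: ε-closure({0}) = {0,2,6,8}
'd' @ 1: {1,7,8,9}  (accept∈set)
'd' @ 2: {1,7,8,9}  (accept∈set)
'b' @ 3: {1,7,8,9}  (accept∈set)
'c' @ 4: {}  — state set empty
rest 'bbdbbd' ignored (set empty)
end set {} — state 1 not in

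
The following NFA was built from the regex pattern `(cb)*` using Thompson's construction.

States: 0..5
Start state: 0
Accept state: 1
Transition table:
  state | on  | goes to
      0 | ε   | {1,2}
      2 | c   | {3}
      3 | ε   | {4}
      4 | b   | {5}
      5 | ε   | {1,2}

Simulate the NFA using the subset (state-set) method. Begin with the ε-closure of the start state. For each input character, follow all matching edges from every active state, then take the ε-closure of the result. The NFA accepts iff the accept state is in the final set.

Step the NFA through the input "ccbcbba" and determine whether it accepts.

Answer: REJECT

Steps:
initial (ε-close {0}): {0,1,2}
'c' @ 1: {3,4}
'c' @ 2: {}  — state set empty
rest 'bcbba' ignored (set empty)
final: {}; accept 1 not in set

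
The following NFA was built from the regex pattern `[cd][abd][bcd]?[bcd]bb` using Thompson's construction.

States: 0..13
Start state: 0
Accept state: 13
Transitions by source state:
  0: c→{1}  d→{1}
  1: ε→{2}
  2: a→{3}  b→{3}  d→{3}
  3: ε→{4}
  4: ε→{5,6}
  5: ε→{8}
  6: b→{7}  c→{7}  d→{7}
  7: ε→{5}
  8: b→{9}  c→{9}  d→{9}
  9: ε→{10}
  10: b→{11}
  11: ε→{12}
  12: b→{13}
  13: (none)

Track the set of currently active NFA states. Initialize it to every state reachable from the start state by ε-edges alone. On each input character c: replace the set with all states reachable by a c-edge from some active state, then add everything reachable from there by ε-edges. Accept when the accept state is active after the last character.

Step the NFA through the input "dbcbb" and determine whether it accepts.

initial (ε-close {0}): {0}
'd' @ 1: {1,2}
'b' @ 2: {3,4,5,6,8}
'c' @ 3: {5,7,8,9,10}
'b' @ 4: {9,10,11,12}
'b' @ 5: {11,12,13}  (accept∈set)
final: {11,12,13}; accept 13 in set

Answer: ACCEPT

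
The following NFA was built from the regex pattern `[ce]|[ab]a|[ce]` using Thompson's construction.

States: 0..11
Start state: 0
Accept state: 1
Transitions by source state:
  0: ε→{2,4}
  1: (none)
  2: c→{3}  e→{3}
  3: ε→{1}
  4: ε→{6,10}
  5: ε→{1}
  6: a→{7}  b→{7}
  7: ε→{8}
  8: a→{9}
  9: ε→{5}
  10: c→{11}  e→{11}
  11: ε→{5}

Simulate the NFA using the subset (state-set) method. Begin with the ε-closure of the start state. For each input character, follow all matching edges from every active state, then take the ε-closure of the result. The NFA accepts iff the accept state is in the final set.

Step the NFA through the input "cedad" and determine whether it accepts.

S₀ = ε-closure({0}) = {0,2,4,6,10}
'c' @ 1: {1,3,5,11}  (accept∈set)
'e' @ 2: {}  — dead — no transitions
rest 'dad' ignored (set empty)
final: {}; accept 1 not in set

Answer: REJECT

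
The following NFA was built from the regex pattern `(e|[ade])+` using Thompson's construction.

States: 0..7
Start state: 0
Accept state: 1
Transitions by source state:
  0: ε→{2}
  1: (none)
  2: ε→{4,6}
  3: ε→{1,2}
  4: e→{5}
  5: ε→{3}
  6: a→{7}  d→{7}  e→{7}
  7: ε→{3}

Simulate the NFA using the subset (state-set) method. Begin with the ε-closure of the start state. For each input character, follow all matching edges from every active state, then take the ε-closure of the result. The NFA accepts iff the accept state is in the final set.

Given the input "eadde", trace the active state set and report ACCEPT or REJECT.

Answer: ACCEPT

Derivation:
initial (ε-close {0}): {0,2,4,6}
'e' @ 1: {1,2,3,4,5,6,7}  ✓accept
'a' @ 2: {1,2,3,4,6,7}  ✓accept
'd' @ 3: {1,2,3,4,6,7}  ✓accept
'd' @ 4: {1,2,3,4,6,7}  ✓accept
'e' @ 5: {1,2,3,4,5,6,7}  ✓accept
end set {1,2,3,4,5,6,7} — state 1 in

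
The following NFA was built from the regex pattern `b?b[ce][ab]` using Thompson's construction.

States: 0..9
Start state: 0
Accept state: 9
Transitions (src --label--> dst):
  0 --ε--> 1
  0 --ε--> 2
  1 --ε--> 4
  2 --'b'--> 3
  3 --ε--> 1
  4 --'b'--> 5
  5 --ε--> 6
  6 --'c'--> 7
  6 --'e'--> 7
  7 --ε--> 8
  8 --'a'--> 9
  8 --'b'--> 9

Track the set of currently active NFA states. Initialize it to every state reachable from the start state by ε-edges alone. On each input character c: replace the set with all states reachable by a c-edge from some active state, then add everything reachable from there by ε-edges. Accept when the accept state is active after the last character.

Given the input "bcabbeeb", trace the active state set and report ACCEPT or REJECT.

Answer: REJECT

Steps:
initial (ε-close {0}): {0,1,2,4}
'b' @ 1: {1,3,4,5,6}
'c' @ 2: {7,8}
'a' @ 3: {9}  (accept∈set)
'b' @ 4: {}  — dead — no transitions
rest 'beeb' ignored (set empty)
after full input: {}  (accept=9 not in)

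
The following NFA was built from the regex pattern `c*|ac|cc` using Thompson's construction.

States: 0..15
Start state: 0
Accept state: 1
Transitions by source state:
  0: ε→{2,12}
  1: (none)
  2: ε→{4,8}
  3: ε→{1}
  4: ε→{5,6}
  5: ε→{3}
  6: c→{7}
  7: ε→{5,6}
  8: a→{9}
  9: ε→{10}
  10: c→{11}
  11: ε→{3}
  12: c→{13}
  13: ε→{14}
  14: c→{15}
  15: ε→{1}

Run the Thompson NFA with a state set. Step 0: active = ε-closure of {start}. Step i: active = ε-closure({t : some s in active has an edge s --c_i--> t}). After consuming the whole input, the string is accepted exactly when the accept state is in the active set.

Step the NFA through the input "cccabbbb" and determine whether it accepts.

S₀ = ε-closure({0}) = {0,1,2,3,4,5,6,8,12}
'c' @ 1: {1,3,5,6,7,13,14}  ✓accept
'c' @ 2: {1,3,5,6,7,15}  ✓accept
'c' @ 3: {1,3,5,6,7}  ✓accept
'a' @ 4: {}  — dead — no transitions
rest 'bbbb' ignored (set empty)
end set {} — state 1 not in

Answer: REJECT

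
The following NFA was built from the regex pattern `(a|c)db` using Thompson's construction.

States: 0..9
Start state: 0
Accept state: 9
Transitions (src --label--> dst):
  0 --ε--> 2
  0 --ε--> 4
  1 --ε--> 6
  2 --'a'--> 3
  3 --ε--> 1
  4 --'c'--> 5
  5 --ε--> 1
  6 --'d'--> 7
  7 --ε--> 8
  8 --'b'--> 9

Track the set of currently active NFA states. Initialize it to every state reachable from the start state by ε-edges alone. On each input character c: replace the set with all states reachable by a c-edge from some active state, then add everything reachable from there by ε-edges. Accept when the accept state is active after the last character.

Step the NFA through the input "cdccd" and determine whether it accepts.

start: ε-closure({0}) = {0,2,4}
'c' @ 1: {1,5,6}
'd' @ 2: {7,8}
'c' @ 3: {}  — state set empty
rest 'cd' ignored (set empty)
end set {} — state 9 not in

Answer: REJECT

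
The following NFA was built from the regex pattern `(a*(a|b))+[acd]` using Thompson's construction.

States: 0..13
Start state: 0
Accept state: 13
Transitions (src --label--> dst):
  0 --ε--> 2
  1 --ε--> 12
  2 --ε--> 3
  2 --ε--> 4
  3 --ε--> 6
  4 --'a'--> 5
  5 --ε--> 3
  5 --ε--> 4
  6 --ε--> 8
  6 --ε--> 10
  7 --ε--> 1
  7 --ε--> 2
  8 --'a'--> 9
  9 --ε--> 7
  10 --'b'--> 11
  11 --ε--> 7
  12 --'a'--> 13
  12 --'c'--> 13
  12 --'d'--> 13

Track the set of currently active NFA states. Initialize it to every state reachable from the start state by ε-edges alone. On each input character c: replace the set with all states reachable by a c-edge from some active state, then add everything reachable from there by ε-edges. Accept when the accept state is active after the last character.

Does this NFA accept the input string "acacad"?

S₀ = ε-closure({0}) = {0,2,3,4,6,8,10}
'a' @ 1: {1,2,3,4,5,6,7,8,9,10,12}
'c' @ 2: {13}  (accept∈set)
'a' @ 3: {}  — state set empty
rest 'cad' ignored (set empty)
end set {} — state 13 not in

Answer: REJECT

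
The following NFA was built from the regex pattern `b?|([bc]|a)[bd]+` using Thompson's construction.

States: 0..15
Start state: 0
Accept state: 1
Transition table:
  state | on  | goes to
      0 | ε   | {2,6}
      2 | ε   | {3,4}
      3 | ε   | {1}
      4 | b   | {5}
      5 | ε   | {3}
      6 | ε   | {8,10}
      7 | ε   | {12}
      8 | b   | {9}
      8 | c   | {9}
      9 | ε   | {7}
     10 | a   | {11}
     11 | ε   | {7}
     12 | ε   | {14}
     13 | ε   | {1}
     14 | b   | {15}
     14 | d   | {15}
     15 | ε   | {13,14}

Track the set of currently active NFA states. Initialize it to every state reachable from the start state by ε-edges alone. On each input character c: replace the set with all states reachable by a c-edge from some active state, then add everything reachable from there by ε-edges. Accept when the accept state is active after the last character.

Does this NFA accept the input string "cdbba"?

Answer: REJECT

Derivation:
S₀ = ε-closure({0}) = {0,1,2,3,4,6,8,10}
'c' @ 1: {7,9,12,14}
'd' @ 2: {1,13,14,15}  (accept∈set)
'b' @ 3: {1,13,14,15}  (accept∈set)
'b' @ 4: {1,13,14,15}  (accept∈set)
'a' @ 5: {}  — no active states
after full input: {}  (accept=1 not in)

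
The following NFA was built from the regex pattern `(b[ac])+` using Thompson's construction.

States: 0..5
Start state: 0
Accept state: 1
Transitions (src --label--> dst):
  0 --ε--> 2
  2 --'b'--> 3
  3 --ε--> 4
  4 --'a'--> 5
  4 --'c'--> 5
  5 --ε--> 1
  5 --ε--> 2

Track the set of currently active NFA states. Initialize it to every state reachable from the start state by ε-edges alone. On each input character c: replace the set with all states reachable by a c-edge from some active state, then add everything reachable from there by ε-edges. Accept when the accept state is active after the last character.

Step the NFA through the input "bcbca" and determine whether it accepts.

start: ε-closure({0}) = {0,2}
'b' @ 1: {3,4}
'c' @ 2: {1,2,5}  ✓accept
'b' @ 3: {3,4}
'c' @ 4: {1,2,5}  ✓accept
'a' @ 5: {}  — state set empty
after full input: {}  (accept=1 not in)

Answer: REJECT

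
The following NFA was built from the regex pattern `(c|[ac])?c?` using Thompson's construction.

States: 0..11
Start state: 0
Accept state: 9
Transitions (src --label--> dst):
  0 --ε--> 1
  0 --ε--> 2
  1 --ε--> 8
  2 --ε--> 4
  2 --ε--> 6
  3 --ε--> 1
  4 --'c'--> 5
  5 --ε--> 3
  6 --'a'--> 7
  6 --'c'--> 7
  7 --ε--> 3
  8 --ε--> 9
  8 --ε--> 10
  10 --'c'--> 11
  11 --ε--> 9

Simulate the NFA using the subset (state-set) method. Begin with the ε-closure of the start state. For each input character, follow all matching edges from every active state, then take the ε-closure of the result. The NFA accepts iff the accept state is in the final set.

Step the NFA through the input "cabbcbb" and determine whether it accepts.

S₀ = ε-closure({0}) = {0,1,2,4,6,8,9,10}
'c' @ 1: {1,3,5,7,8,9,10,11}  [accepting]
'a' @ 2: {}  — state set empty
rest 'bbcbb' ignored (set empty)
after full input: {}  (accept=9 not in)

Answer: REJECT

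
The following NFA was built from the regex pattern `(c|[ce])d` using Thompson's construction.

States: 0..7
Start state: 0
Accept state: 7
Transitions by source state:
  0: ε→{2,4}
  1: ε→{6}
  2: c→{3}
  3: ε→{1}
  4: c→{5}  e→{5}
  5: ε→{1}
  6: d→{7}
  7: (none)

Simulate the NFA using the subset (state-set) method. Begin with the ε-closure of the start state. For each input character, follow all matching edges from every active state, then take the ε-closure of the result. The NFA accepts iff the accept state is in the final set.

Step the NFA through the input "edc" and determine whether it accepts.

Answer: REJECT

Derivation:
initial (ε-close {0}): {0,2,4}
'e' @ 1: {1,5,6}
'd' @ 2: {7}  ✓accept
'c' @ 3: {}  — dead — no transitions
end set {} — state 7 not in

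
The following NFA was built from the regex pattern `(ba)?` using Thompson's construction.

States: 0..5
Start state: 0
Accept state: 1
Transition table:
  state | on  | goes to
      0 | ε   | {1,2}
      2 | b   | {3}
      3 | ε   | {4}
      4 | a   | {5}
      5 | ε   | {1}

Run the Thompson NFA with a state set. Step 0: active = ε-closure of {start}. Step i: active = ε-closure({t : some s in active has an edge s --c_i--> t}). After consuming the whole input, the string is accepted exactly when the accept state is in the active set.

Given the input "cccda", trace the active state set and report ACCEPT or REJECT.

initial (ε-close {0}): {0,1,2}
'c' @ 1: {}  — no active states
rest 'ccda' ignored (set empty)
end set {} — state 1 not in

Answer: REJECT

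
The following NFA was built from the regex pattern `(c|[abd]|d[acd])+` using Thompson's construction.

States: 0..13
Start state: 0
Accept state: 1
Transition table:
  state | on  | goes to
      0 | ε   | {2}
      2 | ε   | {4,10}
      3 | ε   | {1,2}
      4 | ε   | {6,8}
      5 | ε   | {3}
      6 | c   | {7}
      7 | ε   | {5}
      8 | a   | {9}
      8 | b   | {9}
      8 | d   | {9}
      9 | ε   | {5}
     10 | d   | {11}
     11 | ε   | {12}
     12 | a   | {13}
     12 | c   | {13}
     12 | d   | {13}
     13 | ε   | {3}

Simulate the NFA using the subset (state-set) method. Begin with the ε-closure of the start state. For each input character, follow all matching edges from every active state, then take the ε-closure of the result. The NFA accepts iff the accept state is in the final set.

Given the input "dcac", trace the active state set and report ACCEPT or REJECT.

Answer: ACCEPT

Steps:
start: ε-closure({0}) = {0,2,4,6,8,10}
'd' @ 1: {1,2,3,4,5,6,8,9,10,11,12}  [accepting]
'c' @ 2: {1,2,3,4,5,6,7,8,10,13}  [accepting]
'a' @ 3: {1,2,3,4,5,6,8,9,10}  [accepting]
'c' @ 4: {1,2,3,4,5,6,7,8,10}  [accepting]
final: {1,2,3,4,5,6,7,8,10}; accept 1 in set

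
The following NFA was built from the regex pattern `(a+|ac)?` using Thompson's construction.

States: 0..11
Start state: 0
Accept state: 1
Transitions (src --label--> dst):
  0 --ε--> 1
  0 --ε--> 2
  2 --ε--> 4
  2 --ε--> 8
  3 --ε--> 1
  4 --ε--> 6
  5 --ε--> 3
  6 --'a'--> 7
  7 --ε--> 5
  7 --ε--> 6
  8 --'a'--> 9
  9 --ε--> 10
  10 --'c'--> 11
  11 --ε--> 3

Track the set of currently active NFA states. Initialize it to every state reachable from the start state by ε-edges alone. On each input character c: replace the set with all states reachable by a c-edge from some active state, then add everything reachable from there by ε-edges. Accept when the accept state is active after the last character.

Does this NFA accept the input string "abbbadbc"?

Answer: REJECT

Trace:
start: ε-closure({0}) = {0,1,2,4,6,8}
'a' @ 1: {1,3,5,6,7,9,10}  ✓accept
'b' @ 2: {}  — state set empty
rest 'bbadbc' ignored (set empty)
after full input: {}  (accept=1 not in)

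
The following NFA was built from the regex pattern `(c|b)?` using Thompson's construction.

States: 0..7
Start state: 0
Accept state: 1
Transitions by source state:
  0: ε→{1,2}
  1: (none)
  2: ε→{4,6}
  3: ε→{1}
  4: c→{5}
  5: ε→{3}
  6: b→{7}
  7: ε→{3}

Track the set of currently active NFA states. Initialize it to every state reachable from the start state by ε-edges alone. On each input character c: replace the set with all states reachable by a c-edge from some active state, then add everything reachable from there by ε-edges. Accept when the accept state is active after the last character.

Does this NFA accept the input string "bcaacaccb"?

initial (ε-close {0}): {0,1,2,4,6}
'b' @ 1: {1,3,7}  (accept∈set)
'c' @ 2: {}  — state set empty
rest 'aacaccb' ignored (set empty)
final: {}; accept 1 not in set

Answer: REJECT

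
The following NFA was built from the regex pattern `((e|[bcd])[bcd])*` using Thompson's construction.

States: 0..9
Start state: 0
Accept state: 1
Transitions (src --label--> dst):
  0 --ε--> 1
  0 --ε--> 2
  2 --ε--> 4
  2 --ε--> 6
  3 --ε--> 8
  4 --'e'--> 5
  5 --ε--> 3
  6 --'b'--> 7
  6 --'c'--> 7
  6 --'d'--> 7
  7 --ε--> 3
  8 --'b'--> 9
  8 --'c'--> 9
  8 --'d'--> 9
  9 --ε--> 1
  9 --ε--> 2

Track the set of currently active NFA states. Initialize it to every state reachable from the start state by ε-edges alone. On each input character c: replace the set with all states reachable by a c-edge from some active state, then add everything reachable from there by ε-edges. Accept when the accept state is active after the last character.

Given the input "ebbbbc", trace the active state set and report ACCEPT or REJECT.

Answer: ACCEPT

Derivation:
start: ε-closure({0}) = {0,1,2,4,6}
'e' @ 1: {3,5,8}
'b' @ 2: {1,2,4,6,9}  [accepting]
'b' @ 3: {3,7,8}
'b' @ 4: {1,2,4,6,9}  [accepting]
'b' @ 5: {3,7,8}
'c' @ 6: {1,2,4,6,9}  [accepting]
after full input: {1,2,4,6,9}  (accept=1 in)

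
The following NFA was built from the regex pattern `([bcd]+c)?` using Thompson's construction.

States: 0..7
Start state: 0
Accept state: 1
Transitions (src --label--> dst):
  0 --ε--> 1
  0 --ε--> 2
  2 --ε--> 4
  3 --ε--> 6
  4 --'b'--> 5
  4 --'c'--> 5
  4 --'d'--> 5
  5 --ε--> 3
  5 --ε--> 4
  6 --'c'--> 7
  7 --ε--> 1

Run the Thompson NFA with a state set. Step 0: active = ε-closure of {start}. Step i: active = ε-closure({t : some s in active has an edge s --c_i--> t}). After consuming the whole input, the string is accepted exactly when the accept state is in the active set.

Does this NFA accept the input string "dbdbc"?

S₀ = ε-closure({0}) = {0,1,2,4}
'd' @ 1: {3,4,5,6}
'b' @ 2: {3,4,5,6}
'd' @ 3: {3,4,5,6}
'b' @ 4: {3,4,5,6}
'c' @ 5: {1,3,4,5,6,7}  [accepting]
after full input: {1,3,4,5,6,7}  (accept=1 in)

Answer: ACCEPT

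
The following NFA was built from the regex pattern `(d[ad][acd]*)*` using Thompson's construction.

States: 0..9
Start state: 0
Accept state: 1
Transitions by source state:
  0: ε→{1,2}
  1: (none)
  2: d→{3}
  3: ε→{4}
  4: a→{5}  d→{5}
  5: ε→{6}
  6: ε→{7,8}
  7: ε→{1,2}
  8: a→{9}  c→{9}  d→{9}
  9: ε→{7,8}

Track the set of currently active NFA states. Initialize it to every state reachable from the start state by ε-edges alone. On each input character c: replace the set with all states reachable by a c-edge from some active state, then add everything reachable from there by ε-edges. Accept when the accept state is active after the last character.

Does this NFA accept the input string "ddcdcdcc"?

Answer: ACCEPT

Derivation:
initial (ε-close {0}): {0,1,2}
'd' @ 1: {3,4}
'd' @ 2: {1,2,5,6,7,8}  (accept∈set)
'c' @ 3: {1,2,7,8,9}  (accept∈set)
'd' @ 4: {1,2,3,4,7,8,9}  (accept∈set)
'c' @ 5: {1,2,7,8,9}  (accept∈set)
'd' @ 6: {1,2,3,4,7,8,9}  (accept∈set)
'c' @ 7: {1,2,7,8,9}  (accept∈set)
'c' @ 8: {1,2,7,8,9}  (accept∈set)
end set {1,2,7,8,9} — state 1 in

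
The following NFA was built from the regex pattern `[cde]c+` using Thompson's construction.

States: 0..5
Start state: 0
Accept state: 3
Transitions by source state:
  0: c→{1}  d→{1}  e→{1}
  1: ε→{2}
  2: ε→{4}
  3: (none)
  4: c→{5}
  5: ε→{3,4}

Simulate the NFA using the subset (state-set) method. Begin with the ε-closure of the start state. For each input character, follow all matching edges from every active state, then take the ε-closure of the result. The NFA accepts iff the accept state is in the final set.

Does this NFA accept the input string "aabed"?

Answer: REJECT

Trace:
S₀ = ε-closure({0}) = {0}
'a' @ 1: {}  — state set empty
rest 'abed' ignored (set empty)
end set {} — state 3 not in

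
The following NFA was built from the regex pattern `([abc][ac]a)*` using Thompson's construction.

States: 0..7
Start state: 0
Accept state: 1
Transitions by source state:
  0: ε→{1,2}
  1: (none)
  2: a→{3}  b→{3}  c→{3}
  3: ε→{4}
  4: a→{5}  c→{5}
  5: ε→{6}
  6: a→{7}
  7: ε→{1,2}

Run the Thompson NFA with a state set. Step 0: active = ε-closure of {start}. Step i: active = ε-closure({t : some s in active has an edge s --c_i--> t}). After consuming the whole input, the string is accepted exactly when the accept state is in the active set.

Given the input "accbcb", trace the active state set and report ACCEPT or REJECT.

initial (ε-close {0}): {0,1,2}
'a' @ 1: {3,4}
'c' @ 2: {5,6}
'c' @ 3: {}  — no active states
rest 'bcb' ignored (set empty)
end set {} — state 1 not in

Answer: REJECT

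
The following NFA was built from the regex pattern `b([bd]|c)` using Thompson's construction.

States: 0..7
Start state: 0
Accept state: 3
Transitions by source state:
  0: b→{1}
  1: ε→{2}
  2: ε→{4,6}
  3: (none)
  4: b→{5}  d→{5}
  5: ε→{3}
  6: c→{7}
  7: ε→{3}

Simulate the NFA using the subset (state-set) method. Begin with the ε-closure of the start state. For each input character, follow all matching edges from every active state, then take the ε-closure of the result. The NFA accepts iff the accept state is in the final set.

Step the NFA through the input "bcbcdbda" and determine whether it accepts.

Answer: REJECT

Trace:
S₀ = ε-closure({0}) = {0}
'b' @ 1: {1,2,4,6}
'c' @ 2: {3,7}  [accepting]
'b' @ 3: {}  — dead — no transitions
rest 'cdbda' ignored (set empty)
final: {}; accept 3 not in set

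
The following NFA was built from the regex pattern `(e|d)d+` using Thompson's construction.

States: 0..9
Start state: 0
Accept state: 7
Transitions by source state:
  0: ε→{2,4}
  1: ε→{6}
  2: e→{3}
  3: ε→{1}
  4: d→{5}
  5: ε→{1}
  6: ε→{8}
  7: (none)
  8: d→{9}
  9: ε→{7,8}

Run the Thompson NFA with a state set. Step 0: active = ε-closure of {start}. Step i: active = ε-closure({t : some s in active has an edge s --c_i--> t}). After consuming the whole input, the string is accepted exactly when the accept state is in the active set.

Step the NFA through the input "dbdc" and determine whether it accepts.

S₀ = ε-closure({0}) = {0,2,4}
'd' @ 1: {1,5,6,8}
'b' @ 2: {}  — no active states
rest 'dc' ignored (set empty)
after full input: {}  (accept=7 not in)

Answer: REJECT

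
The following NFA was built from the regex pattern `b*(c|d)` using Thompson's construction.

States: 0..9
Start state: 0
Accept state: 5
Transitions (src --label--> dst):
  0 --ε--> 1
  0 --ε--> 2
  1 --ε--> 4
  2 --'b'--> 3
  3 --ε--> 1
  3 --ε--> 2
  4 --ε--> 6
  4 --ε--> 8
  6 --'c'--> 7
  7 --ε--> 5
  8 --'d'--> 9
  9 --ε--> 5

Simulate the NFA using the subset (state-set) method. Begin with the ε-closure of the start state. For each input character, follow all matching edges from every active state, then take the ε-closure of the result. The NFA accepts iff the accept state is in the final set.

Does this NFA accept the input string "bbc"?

initial (ε-close {0}): {0,1,2,4,6,8}
'b' @ 1: {1,2,3,4,6,8}
'b' @ 2: {1,2,3,4,6,8}
'c' @ 3: {5,7}  (accept∈set)
end set {5,7} — state 5 in

Answer: ACCEPT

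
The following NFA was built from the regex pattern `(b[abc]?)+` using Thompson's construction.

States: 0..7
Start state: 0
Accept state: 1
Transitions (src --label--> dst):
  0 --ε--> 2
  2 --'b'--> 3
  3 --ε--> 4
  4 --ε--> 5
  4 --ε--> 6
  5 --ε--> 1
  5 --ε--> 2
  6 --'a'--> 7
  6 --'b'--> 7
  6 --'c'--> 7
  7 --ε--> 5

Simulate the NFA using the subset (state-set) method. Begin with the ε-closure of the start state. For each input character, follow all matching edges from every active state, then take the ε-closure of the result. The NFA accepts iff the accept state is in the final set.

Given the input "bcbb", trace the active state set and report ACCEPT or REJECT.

Answer: ACCEPT

Derivation:
start: ε-closure({0}) = {0,2}
'b' @ 1: {1,2,3,4,5,6}  [accepting]
'c' @ 2: {1,2,5,7}  [accepting]
'b' @ 3: {1,2,3,4,5,6}  [accepting]
'b' @ 4: {1,2,3,4,5,6,7}  [accepting]
final: {1,2,3,4,5,6,7}; accept 1 in set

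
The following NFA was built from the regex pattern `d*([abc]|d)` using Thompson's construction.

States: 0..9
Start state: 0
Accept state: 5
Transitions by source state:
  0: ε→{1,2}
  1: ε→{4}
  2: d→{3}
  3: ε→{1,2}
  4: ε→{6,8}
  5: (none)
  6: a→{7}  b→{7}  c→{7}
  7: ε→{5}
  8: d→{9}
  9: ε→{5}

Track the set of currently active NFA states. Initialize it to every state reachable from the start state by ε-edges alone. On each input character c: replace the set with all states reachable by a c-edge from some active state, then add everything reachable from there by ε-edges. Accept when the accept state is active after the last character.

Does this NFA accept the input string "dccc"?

initial (ε-close {0}): {0,1,2,4,6,8}
'd' @ 1: {1,2,3,4,5,6,8,9}  [accepting]
'c' @ 2: {5,7}  [accepting]
'c' @ 3: {}  — state set empty
rest 'c' ignored (set empty)
final: {}; accept 5 not in set

Answer: REJECT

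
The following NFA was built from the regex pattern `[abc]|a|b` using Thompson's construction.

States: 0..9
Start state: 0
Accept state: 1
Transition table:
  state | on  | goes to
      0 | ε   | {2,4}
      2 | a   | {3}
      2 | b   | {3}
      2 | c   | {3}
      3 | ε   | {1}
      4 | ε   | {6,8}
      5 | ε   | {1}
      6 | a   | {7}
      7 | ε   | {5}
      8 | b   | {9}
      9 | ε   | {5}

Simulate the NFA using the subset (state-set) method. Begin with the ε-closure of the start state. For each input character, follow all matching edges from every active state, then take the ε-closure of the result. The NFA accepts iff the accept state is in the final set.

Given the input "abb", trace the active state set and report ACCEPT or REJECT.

Answer: REJECT

Derivation:
start: ε-closure({0}) = {0,2,4,6,8}
'a' @ 1: {1,3,5,7}  (accept∈set)
'b' @ 2: {}  — dead — no transitions
rest 'b' ignored (set empty)
final: {}; accept 1 not in set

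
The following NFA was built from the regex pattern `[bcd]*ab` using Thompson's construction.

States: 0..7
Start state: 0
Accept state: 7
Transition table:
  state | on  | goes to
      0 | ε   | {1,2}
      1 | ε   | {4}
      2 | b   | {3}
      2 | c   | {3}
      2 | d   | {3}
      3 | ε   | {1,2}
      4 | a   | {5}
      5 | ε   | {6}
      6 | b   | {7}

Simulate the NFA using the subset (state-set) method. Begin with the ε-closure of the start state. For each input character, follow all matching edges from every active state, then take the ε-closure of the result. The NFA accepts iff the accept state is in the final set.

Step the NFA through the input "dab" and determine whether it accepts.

start: ε-closure({0}) = {0,1,2,4}
'd' @ 1: {1,2,3,4}
'a' @ 2: {5,6}
'b' @ 3: {7}  [accepting]
after full input: {7}  (accept=7 in)

Answer: ACCEPT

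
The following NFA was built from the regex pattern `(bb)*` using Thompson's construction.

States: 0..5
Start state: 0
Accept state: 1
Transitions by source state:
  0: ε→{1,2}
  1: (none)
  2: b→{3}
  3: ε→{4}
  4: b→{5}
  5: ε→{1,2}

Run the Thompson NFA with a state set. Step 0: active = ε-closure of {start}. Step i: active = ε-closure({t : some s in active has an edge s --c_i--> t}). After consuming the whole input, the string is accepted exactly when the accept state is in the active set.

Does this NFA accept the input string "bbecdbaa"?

initial (ε-close {0}): {0,1,2}
'b' @ 1: {3,4}
'b' @ 2: {1,2,5}  [accepting]
'e' @ 3: {}  — dead — no transitions
rest 'cdbaa' ignored (set empty)
end set {} — state 1 not in

Answer: REJECT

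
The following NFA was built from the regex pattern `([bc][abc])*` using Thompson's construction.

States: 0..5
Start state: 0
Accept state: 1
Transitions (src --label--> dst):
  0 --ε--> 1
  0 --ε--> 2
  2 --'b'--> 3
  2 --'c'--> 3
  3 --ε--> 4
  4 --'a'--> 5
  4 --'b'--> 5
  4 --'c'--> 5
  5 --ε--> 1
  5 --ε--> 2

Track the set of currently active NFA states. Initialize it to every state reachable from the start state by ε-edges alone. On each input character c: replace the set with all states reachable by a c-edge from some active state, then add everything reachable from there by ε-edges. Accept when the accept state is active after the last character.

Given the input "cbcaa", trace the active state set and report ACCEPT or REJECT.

Answer: REJECT

Derivation:
S₀ = ε-closure({0}) = {0,1,2}
'c' @ 1: {3,4}
'b' @ 2: {1,2,5}  [accepting]
'c' @ 3: {3,4}
'a' @ 4: {1,2,5}  [accepting]
'a' @ 5: {}  — no active states
final: {}; accept 1 not in set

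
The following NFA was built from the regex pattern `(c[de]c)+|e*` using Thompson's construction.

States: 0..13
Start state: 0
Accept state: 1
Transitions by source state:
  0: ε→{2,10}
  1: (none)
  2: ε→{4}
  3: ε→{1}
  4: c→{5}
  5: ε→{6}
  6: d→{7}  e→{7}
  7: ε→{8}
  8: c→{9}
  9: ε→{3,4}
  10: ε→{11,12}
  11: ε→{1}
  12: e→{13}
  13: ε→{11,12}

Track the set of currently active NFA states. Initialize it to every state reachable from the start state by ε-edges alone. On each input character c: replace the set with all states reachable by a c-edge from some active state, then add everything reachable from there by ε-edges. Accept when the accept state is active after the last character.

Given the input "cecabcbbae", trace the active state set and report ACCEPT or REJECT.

start: ε-closure({0}) = {0,1,2,4,10,11,12}
'c' @ 1: {5,6}
'e' @ 2: {7,8}
'c' @ 3: {1,3,4,9}  ✓accept
'a' @ 4: {}  — state set empty
rest 'bcbbae' ignored (set empty)
final: {}; accept 1 not in set

Answer: REJECT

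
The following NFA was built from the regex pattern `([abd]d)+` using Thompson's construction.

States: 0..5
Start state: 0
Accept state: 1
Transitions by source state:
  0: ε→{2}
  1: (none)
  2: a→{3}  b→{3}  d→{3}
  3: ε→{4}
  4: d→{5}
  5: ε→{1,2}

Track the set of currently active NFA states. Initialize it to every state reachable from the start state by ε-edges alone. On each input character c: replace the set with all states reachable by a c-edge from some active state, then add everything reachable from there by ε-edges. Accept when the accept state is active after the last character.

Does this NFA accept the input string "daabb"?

start: ε-closure({0}) = {0,2}
'd' @ 1: {3,4}
'a' @ 2: {}  — dead — no transitions
rest 'abb' ignored (set empty)
final: {}; accept 1 not in set

Answer: REJECT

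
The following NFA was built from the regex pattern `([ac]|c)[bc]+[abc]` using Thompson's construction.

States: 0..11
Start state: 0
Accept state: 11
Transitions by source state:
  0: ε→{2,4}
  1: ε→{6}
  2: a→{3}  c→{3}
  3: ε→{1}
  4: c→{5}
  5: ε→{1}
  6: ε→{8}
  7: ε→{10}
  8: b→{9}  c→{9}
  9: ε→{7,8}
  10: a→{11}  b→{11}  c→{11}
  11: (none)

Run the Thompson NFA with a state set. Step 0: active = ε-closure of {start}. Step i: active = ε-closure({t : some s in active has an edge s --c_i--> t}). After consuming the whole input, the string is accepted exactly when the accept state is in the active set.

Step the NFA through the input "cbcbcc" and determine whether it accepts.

initial (ε-close {0}): {0,2,4}
'c' @ 1: {1,3,5,6,8}
'b' @ 2: {7,8,9,10}
'c' @ 3: {7,8,9,10,11}  [accepting]
'b' @ 4: {7,8,9,10,11}  [accepting]
'c' @ 5: {7,8,9,10,11}  [accepting]
'c' @ 6: {7,8,9,10,11}  [accepting]
end set {7,8,9,10,11} — state 11 in

Answer: ACCEPT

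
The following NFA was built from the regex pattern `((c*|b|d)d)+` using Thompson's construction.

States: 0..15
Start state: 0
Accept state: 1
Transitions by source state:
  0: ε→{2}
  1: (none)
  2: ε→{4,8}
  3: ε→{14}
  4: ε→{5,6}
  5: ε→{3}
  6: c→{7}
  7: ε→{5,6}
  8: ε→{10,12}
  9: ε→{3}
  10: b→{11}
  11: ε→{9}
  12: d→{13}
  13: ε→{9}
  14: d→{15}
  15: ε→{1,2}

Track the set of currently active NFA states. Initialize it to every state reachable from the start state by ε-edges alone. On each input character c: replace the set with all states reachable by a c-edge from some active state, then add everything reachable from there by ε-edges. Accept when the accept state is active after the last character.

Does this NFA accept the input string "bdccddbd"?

S₀ = ε-closure({0}) = {0,2,3,4,5,6,8,10,12,14}
'b' @ 1: {3,9,11,14}
'd' @ 2: {1,2,3,4,5,6,8,10,12,14,15}  ✓accept
'c' @ 3: {3,5,6,7,14}
'c' @ 4: {3,5,6,7,14}
'd' @ 5: {1,2,3,4,5,6,8,10,12,14,15}  ✓accept
'd' @ 6: {1,2,3,4,5,6,8,9,10,12,13,14,15}  ✓accept
'b' @ 7: {3,9,11,14}
'd' @ 8: {1,2,3,4,5,6,8,10,12,14,15}  ✓accept
after full input: {1,2,3,4,5,6,8,10,12,14,15}  (accept=1 in)

Answer: ACCEPT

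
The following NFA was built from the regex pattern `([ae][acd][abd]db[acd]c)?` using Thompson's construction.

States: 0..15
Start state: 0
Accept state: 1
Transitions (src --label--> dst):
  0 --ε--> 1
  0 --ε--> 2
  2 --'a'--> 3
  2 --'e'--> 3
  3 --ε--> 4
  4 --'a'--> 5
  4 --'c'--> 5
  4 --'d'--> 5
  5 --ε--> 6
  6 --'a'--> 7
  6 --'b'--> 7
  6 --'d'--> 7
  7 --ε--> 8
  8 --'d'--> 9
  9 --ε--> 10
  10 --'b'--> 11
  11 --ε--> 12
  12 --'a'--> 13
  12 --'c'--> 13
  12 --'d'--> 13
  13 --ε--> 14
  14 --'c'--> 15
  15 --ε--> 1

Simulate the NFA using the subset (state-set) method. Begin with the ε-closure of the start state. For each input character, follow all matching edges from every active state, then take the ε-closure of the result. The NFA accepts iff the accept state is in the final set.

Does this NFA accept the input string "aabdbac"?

S₀ = ε-closure({0}) = {0,1,2}
'a' @ 1: {3,4}
'a' @ 2: {5,6}
'b' @ 3: {7,8}
'd' @ 4: {9,10}
'b' @ 5: {11,12}
'a' @ 6: {13,14}
'c' @ 7: {1,15}  (accept∈set)
end set {1,15} — state 1 in

Answer: ACCEPT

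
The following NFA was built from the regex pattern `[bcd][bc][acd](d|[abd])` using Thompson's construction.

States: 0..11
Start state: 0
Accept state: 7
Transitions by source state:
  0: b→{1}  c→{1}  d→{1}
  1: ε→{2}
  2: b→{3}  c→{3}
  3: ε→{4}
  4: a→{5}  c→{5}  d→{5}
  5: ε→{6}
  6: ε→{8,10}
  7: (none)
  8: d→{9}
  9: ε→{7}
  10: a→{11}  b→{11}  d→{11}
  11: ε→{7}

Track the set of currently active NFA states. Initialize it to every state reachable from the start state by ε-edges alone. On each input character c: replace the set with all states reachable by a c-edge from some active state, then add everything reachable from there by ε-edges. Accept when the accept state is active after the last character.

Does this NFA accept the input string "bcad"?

Answer: ACCEPT

Steps:
initial (ε-close {0}): {0}
'b' @ 1: {1,2}
'c' @ 2: {3,4}
'a' @ 3: {5,6,8,10}
'd' @ 4: {7,9,11}  [accepting]
after full input: {7,9,11}  (accept=7 in)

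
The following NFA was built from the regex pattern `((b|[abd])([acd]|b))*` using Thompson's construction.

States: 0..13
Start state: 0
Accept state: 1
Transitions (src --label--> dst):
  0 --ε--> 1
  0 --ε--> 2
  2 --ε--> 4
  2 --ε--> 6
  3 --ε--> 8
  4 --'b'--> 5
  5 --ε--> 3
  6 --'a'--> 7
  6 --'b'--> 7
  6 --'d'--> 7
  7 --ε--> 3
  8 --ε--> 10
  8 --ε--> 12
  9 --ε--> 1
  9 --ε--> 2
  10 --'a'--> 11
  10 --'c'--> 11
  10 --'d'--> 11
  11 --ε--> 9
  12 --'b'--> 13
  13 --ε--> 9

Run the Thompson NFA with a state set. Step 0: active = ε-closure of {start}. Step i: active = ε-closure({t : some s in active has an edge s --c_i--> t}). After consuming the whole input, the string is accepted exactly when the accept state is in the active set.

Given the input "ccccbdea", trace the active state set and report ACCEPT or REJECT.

initial (ε-close {0}): {0,1,2,4,6}
'c' @ 1: {}  — state set empty
rest 'cccbdea' ignored (set empty)
end set {} — state 1 not in

Answer: REJECT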